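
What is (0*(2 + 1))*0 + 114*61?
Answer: 6954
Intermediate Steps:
(0*(2 + 1))*0 + 114*61 = (0*3)*0 + 6954 = 0*0 + 6954 = 0 + 6954 = 6954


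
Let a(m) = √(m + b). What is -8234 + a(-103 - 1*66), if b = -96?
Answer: -8234 + I*√265 ≈ -8234.0 + 16.279*I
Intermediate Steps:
a(m) = √(-96 + m) (a(m) = √(m - 96) = √(-96 + m))
-8234 + a(-103 - 1*66) = -8234 + √(-96 + (-103 - 1*66)) = -8234 + √(-96 + (-103 - 66)) = -8234 + √(-96 - 169) = -8234 + √(-265) = -8234 + I*√265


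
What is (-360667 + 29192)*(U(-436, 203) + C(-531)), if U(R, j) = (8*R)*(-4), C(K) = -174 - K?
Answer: -4743075775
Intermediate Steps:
U(R, j) = -32*R
(-360667 + 29192)*(U(-436, 203) + C(-531)) = (-360667 + 29192)*(-32*(-436) + (-174 - 1*(-531))) = -331475*(13952 + (-174 + 531)) = -331475*(13952 + 357) = -331475*14309 = -4743075775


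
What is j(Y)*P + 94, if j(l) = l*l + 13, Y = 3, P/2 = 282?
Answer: 12502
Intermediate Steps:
P = 564 (P = 2*282 = 564)
j(l) = 13 + l**2 (j(l) = l**2 + 13 = 13 + l**2)
j(Y)*P + 94 = (13 + 3**2)*564 + 94 = (13 + 9)*564 + 94 = 22*564 + 94 = 12408 + 94 = 12502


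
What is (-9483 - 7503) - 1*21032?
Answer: -38018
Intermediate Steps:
(-9483 - 7503) - 1*21032 = -16986 - 21032 = -38018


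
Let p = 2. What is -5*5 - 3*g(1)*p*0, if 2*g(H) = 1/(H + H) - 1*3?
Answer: -25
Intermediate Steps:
g(H) = -3/2 + 1/(4*H) (g(H) = (1/(H + H) - 1*3)/2 = (1/(2*H) - 3)/2 = (-3 + 1/(2*H))/2 = -3/2 + 1/(4*H))
-5*5 - 3*g(1)*p*0 = -5*5 - 3*((¼)*(1 - 6*1)/1)*2*0 = -25 - 3*((¼)*1*(1 - 6))*2*0 = -25 - 3*((¼)*1*(-5))*2*0 = -25 - 3*(-5/4*2)*0 = -25 - (-15)*0/2 = -25 - 3*0 = -25 + 0 = -25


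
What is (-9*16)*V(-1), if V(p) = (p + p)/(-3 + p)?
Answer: -72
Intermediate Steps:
V(p) = 2*p/(-3 + p) (V(p) = (2*p)/(-3 + p) = 2*p/(-3 + p))
(-9*16)*V(-1) = (-9*16)*(2*(-1)/(-3 - 1)) = -288*(-1)/(-4) = -288*(-1)*(-1)/4 = -144*1/2 = -72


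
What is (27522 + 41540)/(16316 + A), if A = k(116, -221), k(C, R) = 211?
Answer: 9866/2361 ≈ 4.1787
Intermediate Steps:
A = 211
(27522 + 41540)/(16316 + A) = (27522 + 41540)/(16316 + 211) = 69062/16527 = 69062*(1/16527) = 9866/2361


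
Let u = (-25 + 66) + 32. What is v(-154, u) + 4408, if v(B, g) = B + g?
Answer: 4327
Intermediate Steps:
u = 73 (u = 41 + 32 = 73)
v(-154, u) + 4408 = (-154 + 73) + 4408 = -81 + 4408 = 4327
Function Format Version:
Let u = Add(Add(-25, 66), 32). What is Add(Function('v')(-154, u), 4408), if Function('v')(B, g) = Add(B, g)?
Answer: 4327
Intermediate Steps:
u = 73 (u = Add(41, 32) = 73)
Add(Function('v')(-154, u), 4408) = Add(Add(-154, 73), 4408) = Add(-81, 4408) = 4327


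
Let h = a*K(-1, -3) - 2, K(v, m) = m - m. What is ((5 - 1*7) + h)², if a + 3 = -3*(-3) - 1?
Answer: 16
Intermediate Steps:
K(v, m) = 0
a = 5 (a = -3 + (-3*(-3) - 1) = -3 + (9 - 1) = -3 + 8 = 5)
h = -2 (h = 5*0 - 2 = 0 - 2 = -2)
((5 - 1*7) + h)² = ((5 - 1*7) - 2)² = ((5 - 7) - 2)² = (-2 - 2)² = (-4)² = 16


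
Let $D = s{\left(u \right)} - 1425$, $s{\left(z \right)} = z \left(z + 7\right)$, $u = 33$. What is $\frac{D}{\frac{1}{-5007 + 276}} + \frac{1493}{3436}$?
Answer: $\frac{1706851673}{3436} \approx 4.9676 \cdot 10^{5}$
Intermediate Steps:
$s{\left(z \right)} = z \left(7 + z\right)$
$D = -105$ ($D = 33 \left(7 + 33\right) - 1425 = 33 \cdot 40 - 1425 = 1320 - 1425 = -105$)
$\frac{D}{\frac{1}{-5007 + 276}} + \frac{1493}{3436} = - \frac{105}{\frac{1}{-5007 + 276}} + \frac{1493}{3436} = - \frac{105}{\frac{1}{-4731}} + 1493 \cdot \frac{1}{3436} = - \frac{105}{- \frac{1}{4731}} + \frac{1493}{3436} = \left(-105\right) \left(-4731\right) + \frac{1493}{3436} = 496755 + \frac{1493}{3436} = \frac{1706851673}{3436}$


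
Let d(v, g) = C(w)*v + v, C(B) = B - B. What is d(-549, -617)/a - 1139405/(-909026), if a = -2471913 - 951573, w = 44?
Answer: 325103010092/259336482053 ≈ 1.2536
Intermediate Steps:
C(B) = 0
a = -3423486
d(v, g) = v (d(v, g) = 0*v + v = 0 + v = v)
d(-549, -617)/a - 1139405/(-909026) = -549/(-3423486) - 1139405/(-909026) = -549*(-1/3423486) - 1139405*(-1/909026) = 183/1141162 + 1139405/909026 = 325103010092/259336482053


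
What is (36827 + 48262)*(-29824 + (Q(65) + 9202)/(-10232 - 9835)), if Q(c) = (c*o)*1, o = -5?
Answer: -16974889191855/6689 ≈ -2.5377e+9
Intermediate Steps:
Q(c) = -5*c (Q(c) = (c*(-5))*1 = -5*c*1 = -5*c)
(36827 + 48262)*(-29824 + (Q(65) + 9202)/(-10232 - 9835)) = (36827 + 48262)*(-29824 + (-5*65 + 9202)/(-10232 - 9835)) = 85089*(-29824 + (-325 + 9202)/(-20067)) = 85089*(-29824 + 8877*(-1/20067)) = 85089*(-29824 - 2959/6689) = 85089*(-199495695/6689) = -16974889191855/6689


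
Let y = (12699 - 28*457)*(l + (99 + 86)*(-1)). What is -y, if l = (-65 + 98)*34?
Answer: 90889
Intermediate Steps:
l = 1122 (l = 33*34 = 1122)
y = -90889 (y = (12699 - 28*457)*(1122 + (99 + 86)*(-1)) = (12699 - 12796)*(1122 + 185*(-1)) = -97*(1122 - 185) = -97*937 = -90889)
-y = -1*(-90889) = 90889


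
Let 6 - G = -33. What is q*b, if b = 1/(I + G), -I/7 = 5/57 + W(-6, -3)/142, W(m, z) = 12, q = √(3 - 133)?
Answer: 4047*I*√130/152954 ≈ 0.30168*I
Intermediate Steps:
q = I*√130 (q = √(-130) = I*√130 ≈ 11.402*I)
I = -4879/4047 (I = -7*(5/57 + 12/142) = -7*(5*(1/57) + 12*(1/142)) = -7*(5/57 + 6/71) = -7*697/4047 = -4879/4047 ≈ -1.2056)
G = 39 (G = 6 - 1*(-33) = 6 + 33 = 39)
b = 4047/152954 (b = 1/(-4879/4047 + 39) = 1/(152954/4047) = 4047/152954 ≈ 0.026459)
q*b = (I*√130)*(4047/152954) = 4047*I*√130/152954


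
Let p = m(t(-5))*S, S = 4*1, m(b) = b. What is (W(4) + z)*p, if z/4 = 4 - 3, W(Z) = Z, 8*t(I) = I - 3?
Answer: -32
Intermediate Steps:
t(I) = -3/8 + I/8 (t(I) = (I - 3)/8 = (-3 + I)/8 = -3/8 + I/8)
S = 4
z = 4 (z = 4*(4 - 3) = 4*1 = 4)
p = -4 (p = (-3/8 + (⅛)*(-5))*4 = (-3/8 - 5/8)*4 = -1*4 = -4)
(W(4) + z)*p = (4 + 4)*(-4) = 8*(-4) = -32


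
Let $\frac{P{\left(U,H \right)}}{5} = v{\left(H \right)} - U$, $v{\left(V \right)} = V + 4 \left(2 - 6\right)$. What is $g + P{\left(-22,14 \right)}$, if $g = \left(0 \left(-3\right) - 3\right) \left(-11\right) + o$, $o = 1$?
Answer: $134$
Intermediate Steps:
$v{\left(V \right)} = -16 + V$ ($v{\left(V \right)} = V + 4 \left(2 - 6\right) = V + 4 \left(-4\right) = V - 16 = -16 + V$)
$P{\left(U,H \right)} = -80 - 5 U + 5 H$ ($P{\left(U,H \right)} = 5 \left(\left(-16 + H\right) - U\right) = 5 \left(-16 + H - U\right) = -80 - 5 U + 5 H$)
$g = 34$ ($g = \left(0 \left(-3\right) - 3\right) \left(-11\right) + 1 = \left(0 - 3\right) \left(-11\right) + 1 = \left(-3\right) \left(-11\right) + 1 = 33 + 1 = 34$)
$g + P{\left(-22,14 \right)} = 34 - -100 = 34 + \left(-80 + 110 + 70\right) = 34 + 100 = 134$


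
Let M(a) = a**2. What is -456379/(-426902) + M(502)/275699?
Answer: 33343463647/16813779214 ≈ 1.9831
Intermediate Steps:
-456379/(-426902) + M(502)/275699 = -456379/(-426902) + 502**2/275699 = -456379*(-1/426902) + 252004*(1/275699) = 65197/60986 + 252004/275699 = 33343463647/16813779214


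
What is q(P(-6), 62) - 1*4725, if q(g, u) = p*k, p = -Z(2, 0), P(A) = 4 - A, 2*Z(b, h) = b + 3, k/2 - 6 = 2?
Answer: -4765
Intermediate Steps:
k = 16 (k = 12 + 2*2 = 12 + 4 = 16)
Z(b, h) = 3/2 + b/2 (Z(b, h) = (b + 3)/2 = (3 + b)/2 = 3/2 + b/2)
p = -5/2 (p = -(3/2 + (½)*2) = -(3/2 + 1) = -1*5/2 = -5/2 ≈ -2.5000)
q(g, u) = -40 (q(g, u) = -5/2*16 = -40)
q(P(-6), 62) - 1*4725 = -40 - 1*4725 = -40 - 4725 = -4765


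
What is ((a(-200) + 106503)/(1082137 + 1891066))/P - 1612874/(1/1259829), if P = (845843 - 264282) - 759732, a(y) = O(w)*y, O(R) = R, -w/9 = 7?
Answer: -1076399833775194684648401/529738551713 ≈ -2.0319e+12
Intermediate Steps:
w = -63 (w = -9*7 = -63)
a(y) = -63*y
P = -178171 (P = 581561 - 759732 = -178171)
((a(-200) + 106503)/(1082137 + 1891066))/P - 1612874/(1/1259829) = ((-63*(-200) + 106503)/(1082137 + 1891066))/(-178171) - 1612874/(1/1259829) = ((12600 + 106503)/2973203)*(-1/178171) - 1612874/1/1259829 = (119103*(1/2973203))*(-1/178171) - 1612874*1259829 = (119103/2973203)*(-1/178171) - 2031945438546 = -119103/529738551713 - 2031945438546 = -1076399833775194684648401/529738551713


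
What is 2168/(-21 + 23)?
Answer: 1084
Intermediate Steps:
2168/(-21 + 23) = 2168/2 = (½)*2168 = 1084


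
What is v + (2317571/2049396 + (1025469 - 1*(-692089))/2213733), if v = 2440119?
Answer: 3690126162114964801/1512271851756 ≈ 2.4401e+6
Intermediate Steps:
v + (2317571/2049396 + (1025469 - 1*(-692089))/2213733) = 2440119 + (2317571/2049396 + (1025469 - 1*(-692089))/2213733) = 2440119 + (2317571*(1/2049396) + (1025469 + 692089)*(1/2213733)) = 2440119 + (2317571/2049396 + 1717558*(1/2213733)) = 2440119 + (2317571/2049396 + 1717558/2213733) = 2440119 + 2883479965837/1512271851756 = 3690126162114964801/1512271851756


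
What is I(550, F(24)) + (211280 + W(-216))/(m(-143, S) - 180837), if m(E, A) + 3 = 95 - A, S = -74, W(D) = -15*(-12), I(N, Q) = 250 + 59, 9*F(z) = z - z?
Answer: 55615879/180671 ≈ 307.83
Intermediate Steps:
F(z) = 0 (F(z) = (z - z)/9 = (⅑)*0 = 0)
I(N, Q) = 309
W(D) = 180
m(E, A) = 92 - A (m(E, A) = -3 + (95 - A) = 92 - A)
I(550, F(24)) + (211280 + W(-216))/(m(-143, S) - 180837) = 309 + (211280 + 180)/((92 - 1*(-74)) - 180837) = 309 + 211460/((92 + 74) - 180837) = 309 + 211460/(166 - 180837) = 309 + 211460/(-180671) = 309 + 211460*(-1/180671) = 309 - 211460/180671 = 55615879/180671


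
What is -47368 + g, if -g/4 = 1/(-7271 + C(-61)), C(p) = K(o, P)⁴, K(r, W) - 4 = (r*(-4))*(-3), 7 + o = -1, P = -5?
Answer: -3393065760204/71632025 ≈ -47368.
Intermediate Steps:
o = -8 (o = -7 - 1 = -8)
K(r, W) = 4 + 12*r (K(r, W) = 4 + (r*(-4))*(-3) = 4 - 4*r*(-3) = 4 + 12*r)
C(p) = 71639296 (C(p) = (4 + 12*(-8))⁴ = (4 - 96)⁴ = (-92)⁴ = 71639296)
g = -4/71632025 (g = -4/(-7271 + 71639296) = -4/71632025 ≈ -5.5841e-8)
-47368 + g = -47368 - 4/71632025 = -3393065760204/71632025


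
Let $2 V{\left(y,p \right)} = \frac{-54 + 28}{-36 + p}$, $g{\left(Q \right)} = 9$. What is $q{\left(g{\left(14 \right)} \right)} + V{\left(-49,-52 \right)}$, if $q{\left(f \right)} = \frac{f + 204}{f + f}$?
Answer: $\frac{3163}{264} \approx 11.981$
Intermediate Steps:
$q{\left(f \right)} = \frac{204 + f}{2 f}$
$V{\left(y,p \right)} = - \frac{13}{-36 + p}$ ($V{\left(y,p \right)} = \frac{\left(-54 + 28\right) \frac{1}{-36 + p}}{2} = \frac{\left(-26\right) \frac{1}{-36 + p}}{2} = - \frac{13}{-36 + p}$)
$q{\left(g{\left(14 \right)} \right)} + V{\left(-49,-52 \right)} = \frac{204 + 9}{2 \cdot 9} - \frac{13}{-36 - 52} = \frac{1}{2} \cdot \frac{1}{9} \cdot 213 - \frac{13}{-88} = \frac{71}{6} - - \frac{13}{88} = \frac{71}{6} + \frac{13}{88} = \frac{3163}{264}$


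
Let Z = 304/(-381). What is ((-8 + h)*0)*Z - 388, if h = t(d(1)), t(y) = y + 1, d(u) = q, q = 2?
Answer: -388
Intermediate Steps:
d(u) = 2
t(y) = 1 + y
h = 3 (h = 1 + 2 = 3)
Z = -304/381 (Z = 304*(-1/381) = -304/381 ≈ -0.79790)
((-8 + h)*0)*Z - 388 = ((-8 + 3)*0)*(-304/381) - 388 = -5*0*(-304/381) - 388 = 0*(-304/381) - 388 = 0 - 388 = -388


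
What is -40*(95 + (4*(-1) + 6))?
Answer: -3880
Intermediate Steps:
-40*(95 + (4*(-1) + 6)) = -40*(95 + (-4 + 6)) = -40*(95 + 2) = -40*97 = -3880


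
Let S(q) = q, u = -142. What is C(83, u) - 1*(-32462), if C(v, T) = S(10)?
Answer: 32472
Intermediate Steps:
C(v, T) = 10
C(83, u) - 1*(-32462) = 10 - 1*(-32462) = 10 + 32462 = 32472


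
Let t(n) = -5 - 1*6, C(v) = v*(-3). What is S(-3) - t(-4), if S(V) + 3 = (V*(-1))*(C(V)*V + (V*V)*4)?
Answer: 35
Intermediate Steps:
C(v) = -3*v
t(n) = -11 (t(n) = -5 - 6 = -11)
S(V) = -3 - V³ (S(V) = -3 + (V*(-1))*((-3*V)*V + (V*V)*4) = -3 + (-V)*(-3*V² + V²*4) = -3 + (-V)*(-3*V² + 4*V²) = -3 + (-V)*V² = -3 - V³)
S(-3) - t(-4) = (-3 - 1*(-3)³) - 1*(-11) = (-3 - 1*(-27)) + 11 = (-3 + 27) + 11 = 24 + 11 = 35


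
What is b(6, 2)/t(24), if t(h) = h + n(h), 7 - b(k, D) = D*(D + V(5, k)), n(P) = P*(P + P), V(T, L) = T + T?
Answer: -17/1176 ≈ -0.014456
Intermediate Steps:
V(T, L) = 2*T
n(P) = 2*P² (n(P) = P*(2*P) = 2*P²)
b(k, D) = 7 - D*(10 + D) (b(k, D) = 7 - D*(D + 2*5) = 7 - D*(D + 10) = 7 - D*(10 + D))
t(h) = h + 2*h²
b(6, 2)/t(24) = (7 - 1*2² - 10*2)/((24*(1 + 2*24))) = (7 - 1*4 - 20)/((24*(1 + 48))) = (7 - 4 - 20)/((24*49)) = -17/1176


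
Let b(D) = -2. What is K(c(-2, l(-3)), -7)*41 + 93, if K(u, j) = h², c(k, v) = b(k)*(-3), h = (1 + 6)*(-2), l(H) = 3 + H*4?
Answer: 8129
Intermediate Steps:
l(H) = 3 + 4*H
h = -14 (h = 7*(-2) = -14)
c(k, v) = 6 (c(k, v) = -2*(-3) = 6)
K(u, j) = 196 (K(u, j) = (-14)² = 196)
K(c(-2, l(-3)), -7)*41 + 93 = 196*41 + 93 = 8036 + 93 = 8129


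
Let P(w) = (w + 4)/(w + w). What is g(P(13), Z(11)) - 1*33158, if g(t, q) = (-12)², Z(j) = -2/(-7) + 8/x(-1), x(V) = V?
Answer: -33014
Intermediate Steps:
P(w) = (4 + w)/(2*w) (P(w) = (4 + w)/((2*w)) = (4 + w)*(1/(2*w)) = (4 + w)/(2*w))
Z(j) = -54/7 (Z(j) = -2/(-7) + 8/(-1) = -2*(-⅐) + 8*(-1) = 2/7 - 8 = -54/7)
g(t, q) = 144
g(P(13), Z(11)) - 1*33158 = 144 - 1*33158 = 144 - 33158 = -33014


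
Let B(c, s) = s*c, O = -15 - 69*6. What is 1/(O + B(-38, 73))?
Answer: -1/3203 ≈ -0.00031221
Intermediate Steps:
O = -429 (O = -15 - 414 = -429)
B(c, s) = c*s
1/(O + B(-38, 73)) = 1/(-429 - 38*73) = 1/(-429 - 2774) = 1/(-3203) = -1/3203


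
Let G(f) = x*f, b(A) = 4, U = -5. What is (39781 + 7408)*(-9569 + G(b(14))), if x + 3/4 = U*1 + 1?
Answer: -452448132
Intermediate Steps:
x = -19/4 (x = -¾ + (-5*1 + 1) = -¾ + (-5 + 1) = -¾ - 4 = -19/4 ≈ -4.7500)
G(f) = -19*f/4
(39781 + 7408)*(-9569 + G(b(14))) = (39781 + 7408)*(-9569 - 19/4*4) = 47189*(-9569 - 19) = 47189*(-9588) = -452448132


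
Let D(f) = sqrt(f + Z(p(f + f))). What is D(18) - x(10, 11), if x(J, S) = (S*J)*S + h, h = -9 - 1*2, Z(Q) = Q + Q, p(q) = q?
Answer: -1199 + 3*sqrt(10) ≈ -1189.5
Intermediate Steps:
Z(Q) = 2*Q
h = -11 (h = -9 - 2 = -11)
D(f) = sqrt(5)*sqrt(f) (D(f) = sqrt(f + 2*(f + f)) = sqrt(f + 2*(2*f)) = sqrt(f + 4*f) = sqrt(5*f) = sqrt(5)*sqrt(f))
x(J, S) = -11 + J*S**2 (x(J, S) = (S*J)*S - 11 = (J*S)*S - 11 = J*S**2 - 11 = -11 + J*S**2)
D(18) - x(10, 11) = sqrt(5)*sqrt(18) - (-11 + 10*11**2) = sqrt(5)*(3*sqrt(2)) - (-11 + 10*121) = 3*sqrt(10) - (-11 + 1210) = 3*sqrt(10) - 1*1199 = 3*sqrt(10) - 1199 = -1199 + 3*sqrt(10)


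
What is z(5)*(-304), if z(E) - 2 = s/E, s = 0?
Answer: -608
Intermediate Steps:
z(E) = 2 (z(E) = 2 + 0/E = 2 + 0 = 2)
z(5)*(-304) = 2*(-304) = -608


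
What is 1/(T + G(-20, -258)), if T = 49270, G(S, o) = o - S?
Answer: 1/49032 ≈ 2.0395e-5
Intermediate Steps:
1/(T + G(-20, -258)) = 1/(49270 + (-258 - 1*(-20))) = 1/(49270 + (-258 + 20)) = 1/(49270 - 238) = 1/49032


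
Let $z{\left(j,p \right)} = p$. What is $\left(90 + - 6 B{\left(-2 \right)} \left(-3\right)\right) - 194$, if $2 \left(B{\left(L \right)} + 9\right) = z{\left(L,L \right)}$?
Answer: $-284$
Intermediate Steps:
$B{\left(L \right)} = -9 + \frac{L}{2}$
$\left(90 + - 6 B{\left(-2 \right)} \left(-3\right)\right) - 194 = \left(90 + - 6 \left(-9 + \frac{1}{2} \left(-2\right)\right) \left(-3\right)\right) - 194 = \left(90 + - 6 \left(-9 - 1\right) \left(-3\right)\right) - 194 = \left(90 + \left(-6\right) \left(-10\right) \left(-3\right)\right) - 194 = \left(90 + 60 \left(-3\right)\right) - 194 = \left(90 - 180\right) - 194 = -90 - 194 = -284$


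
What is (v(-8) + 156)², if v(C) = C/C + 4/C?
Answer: 97969/4 ≈ 24492.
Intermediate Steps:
v(C) = 1 + 4/C
(v(-8) + 156)² = ((4 - 8)/(-8) + 156)² = (-⅛*(-4) + 156)² = (½ + 156)² = (313/2)² = 97969/4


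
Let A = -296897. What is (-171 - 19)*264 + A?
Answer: -347057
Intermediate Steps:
(-171 - 19)*264 + A = (-171 - 19)*264 - 296897 = -190*264 - 296897 = -50160 - 296897 = -347057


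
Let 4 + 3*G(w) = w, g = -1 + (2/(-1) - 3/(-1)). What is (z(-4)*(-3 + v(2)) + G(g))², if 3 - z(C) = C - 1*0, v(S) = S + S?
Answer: 289/9 ≈ 32.111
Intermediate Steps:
v(S) = 2*S
g = 0 (g = -1 + (2*(-1) - 3*(-1)) = -1 + (-2 + 3) = -1 + 1 = 0)
z(C) = 3 - C (z(C) = 3 - (C - 1*0) = 3 - (C + 0) = 3 - C)
G(w) = -4/3 + w/3
(z(-4)*(-3 + v(2)) + G(g))² = ((3 - 1*(-4))*(-3 + 2*2) + (-4/3 + (⅓)*0))² = ((3 + 4)*(-3 + 4) + (-4/3 + 0))² = (7*1 - 4/3)² = (7 - 4/3)² = (17/3)² = 289/9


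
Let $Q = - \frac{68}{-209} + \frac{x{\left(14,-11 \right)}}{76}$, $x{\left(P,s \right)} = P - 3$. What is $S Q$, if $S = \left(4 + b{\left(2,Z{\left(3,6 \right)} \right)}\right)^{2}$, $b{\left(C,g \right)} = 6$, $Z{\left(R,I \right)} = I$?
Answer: $\frac{9825}{209} \approx 47.01$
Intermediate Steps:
$x{\left(P,s \right)} = -3 + P$ ($x{\left(P,s \right)} = P - 3 = -3 + P$)
$S = 100$ ($S = \left(4 + 6\right)^{2} = 10^{2} = 100$)
$Q = \frac{393}{836}$ ($Q = - \frac{68}{-209} + \frac{-3 + 14}{76} = \left(-68\right) \left(- \frac{1}{209}\right) + 11 \cdot \frac{1}{76} = \frac{68}{209} + \frac{11}{76} = \frac{393}{836} \approx 0.4701$)
$S Q = 100 \cdot \frac{393}{836} = \frac{9825}{209}$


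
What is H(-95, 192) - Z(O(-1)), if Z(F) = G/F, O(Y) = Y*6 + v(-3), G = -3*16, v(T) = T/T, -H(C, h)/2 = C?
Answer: 902/5 ≈ 180.40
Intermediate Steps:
H(C, h) = -2*C
v(T) = 1
G = -48
O(Y) = 1 + 6*Y (O(Y) = Y*6 + 1 = 6*Y + 1 = 1 + 6*Y)
Z(F) = -48/F
H(-95, 192) - Z(O(-1)) = -2*(-95) - (-48)/(1 + 6*(-1)) = 190 - (-48)/(1 - 6) = 190 - (-48)/(-5) = 190 - (-48)*(-1)/5 = 190 - 1*48/5 = 190 - 48/5 = 902/5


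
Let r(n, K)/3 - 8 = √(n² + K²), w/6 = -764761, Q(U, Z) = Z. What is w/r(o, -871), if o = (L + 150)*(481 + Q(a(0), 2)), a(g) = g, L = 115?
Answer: 6118088/8191739301 - 764761*√16383478666/8191739301 ≈ -11.949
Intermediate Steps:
o = 127995 (o = (115 + 150)*(481 + 2) = 265*483 = 127995)
w = -4588566 (w = 6*(-764761) = -4588566)
r(n, K) = 24 + 3*√(K² + n²) (r(n, K) = 24 + 3*√(n² + K²) = 24 + 3*√(K² + n²))
w/r(o, -871) = -4588566/(24 + 3*√((-871)² + 127995²)) = -4588566/(24 + 3*√(758641 + 16382720025)) = -4588566/(24 + 3*√16383478666)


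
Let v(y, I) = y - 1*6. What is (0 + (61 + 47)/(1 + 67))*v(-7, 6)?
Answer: -351/17 ≈ -20.647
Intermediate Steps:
v(y, I) = -6 + y (v(y, I) = y - 6 = -6 + y)
(0 + (61 + 47)/(1 + 67))*v(-7, 6) = (0 + (61 + 47)/(1 + 67))*(-6 - 7) = (0 + 108/68)*(-13) = (0 + 108*(1/68))*(-13) = (0 + 27/17)*(-13) = (27/17)*(-13) = -351/17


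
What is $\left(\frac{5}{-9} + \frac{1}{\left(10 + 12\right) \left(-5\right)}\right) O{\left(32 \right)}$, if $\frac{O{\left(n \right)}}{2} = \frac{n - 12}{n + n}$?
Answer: $- \frac{559}{1584} \approx -0.3529$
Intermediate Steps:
$O{\left(n \right)} = \frac{-12 + n}{n}$ ($O{\left(n \right)} = 2 \frac{n - 12}{n + n} = 2 \frac{-12 + n}{2 n} = \frac{-12 + n}{n}$)
$\left(\frac{5}{-9} + \frac{1}{\left(10 + 12\right) \left(-5\right)}\right) O{\left(32 \right)} = \left(\frac{5}{-9} + \frac{1}{\left(10 + 12\right) \left(-5\right)}\right) \frac{-12 + 32}{32} = \left(5 \left(- \frac{1}{9}\right) + \frac{1}{22} \left(- \frac{1}{5}\right)\right) \frac{1}{32} \cdot 20 = \left(- \frac{5}{9} + \frac{1}{22} \left(- \frac{1}{5}\right)\right) \frac{5}{8} = \left(- \frac{5}{9} - \frac{1}{110}\right) \frac{5}{8} = \left(- \frac{559}{990}\right) \frac{5}{8} = - \frac{559}{1584}$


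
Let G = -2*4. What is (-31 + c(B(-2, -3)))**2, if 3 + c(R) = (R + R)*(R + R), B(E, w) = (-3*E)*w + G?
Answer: 7128900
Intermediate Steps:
G = -8
B(E, w) = -8 - 3*E*w (B(E, w) = (-3*E)*w - 8 = -3*E*w - 8 = -8 - 3*E*w)
c(R) = -3 + 4*R**2 (c(R) = -3 + (R + R)*(R + R) = -3 + (2*R)*(2*R) = -3 + 4*R**2)
(-31 + c(B(-2, -3)))**2 = (-31 + (-3 + 4*(-8 - 3*(-2)*(-3))**2))**2 = (-31 + (-3 + 4*(-8 - 18)**2))**2 = (-31 + (-3 + 4*(-26)**2))**2 = (-31 + (-3 + 4*676))**2 = (-31 + (-3 + 2704))**2 = (-31 + 2701)**2 = 2670**2 = 7128900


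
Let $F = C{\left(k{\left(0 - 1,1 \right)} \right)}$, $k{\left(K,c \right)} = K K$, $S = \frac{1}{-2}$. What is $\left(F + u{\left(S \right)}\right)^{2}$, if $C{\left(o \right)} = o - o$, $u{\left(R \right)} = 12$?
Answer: $144$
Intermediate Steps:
$S = - \frac{1}{2} \approx -0.5$
$k{\left(K,c \right)} = K^{2}$
$C{\left(o \right)} = 0$
$F = 0$
$\left(F + u{\left(S \right)}\right)^{2} = \left(0 + 12\right)^{2} = 12^{2} = 144$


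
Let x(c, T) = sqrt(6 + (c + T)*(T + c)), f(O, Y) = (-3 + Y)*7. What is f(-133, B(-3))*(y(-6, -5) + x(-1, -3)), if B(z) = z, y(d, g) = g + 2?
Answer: 126 - 42*sqrt(22) ≈ -70.997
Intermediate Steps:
y(d, g) = 2 + g
f(O, Y) = -21 + 7*Y
x(c, T) = sqrt(6 + (T + c)**2) (x(c, T) = sqrt(6 + (T + c)*(T + c)) = sqrt(6 + (T + c)**2))
f(-133, B(-3))*(y(-6, -5) + x(-1, -3)) = (-21 + 7*(-3))*((2 - 5) + sqrt(6 + (-3 - 1)**2)) = (-21 - 21)*(-3 + sqrt(6 + (-4)**2)) = -42*(-3 + sqrt(6 + 16)) = -42*(-3 + sqrt(22)) = 126 - 42*sqrt(22)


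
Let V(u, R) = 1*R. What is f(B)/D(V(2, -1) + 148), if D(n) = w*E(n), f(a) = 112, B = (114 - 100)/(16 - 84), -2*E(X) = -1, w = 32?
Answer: 7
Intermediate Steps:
V(u, R) = R
E(X) = 1/2 (E(X) = -1/2*(-1) = 1/2)
B = -7/34 (B = 14/(-68) = 14*(-1/68) = -7/34 ≈ -0.20588)
D(n) = 16 (D(n) = 32*(1/2) = 16)
f(B)/D(V(2, -1) + 148) = 112/16 = 112*(1/16) = 7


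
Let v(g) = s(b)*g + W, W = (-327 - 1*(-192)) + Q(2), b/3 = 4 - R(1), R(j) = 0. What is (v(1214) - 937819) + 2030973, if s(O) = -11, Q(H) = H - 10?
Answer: 1079657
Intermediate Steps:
Q(H) = -10 + H
b = 12 (b = 3*(4 - 1*0) = 3*(4 + 0) = 3*4 = 12)
W = -143 (W = (-327 - 1*(-192)) + (-10 + 2) = (-327 + 192) - 8 = -135 - 8 = -143)
v(g) = -143 - 11*g (v(g) = -11*g - 143 = -143 - 11*g)
(v(1214) - 937819) + 2030973 = ((-143 - 11*1214) - 937819) + 2030973 = ((-143 - 13354) - 937819) + 2030973 = (-13497 - 937819) + 2030973 = -951316 + 2030973 = 1079657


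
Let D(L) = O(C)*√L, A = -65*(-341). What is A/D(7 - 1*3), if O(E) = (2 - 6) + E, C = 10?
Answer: 22165/12 ≈ 1847.1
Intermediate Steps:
O(E) = -4 + E
A = 22165
D(L) = 6*√L (D(L) = (-4 + 10)*√L = 6*√L)
A/D(7 - 1*3) = 22165/((6*√(7 - 1*3))) = 22165/((6*√(7 - 3))) = 22165/((6*√4)) = 22165/((6*2)) = 22165/12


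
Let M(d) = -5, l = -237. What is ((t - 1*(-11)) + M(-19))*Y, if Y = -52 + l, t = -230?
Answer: 64736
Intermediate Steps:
Y = -289 (Y = -52 - 237 = -289)
((t - 1*(-11)) + M(-19))*Y = ((-230 - 1*(-11)) - 5)*(-289) = ((-230 + 11) - 5)*(-289) = (-219 - 5)*(-289) = -224*(-289) = 64736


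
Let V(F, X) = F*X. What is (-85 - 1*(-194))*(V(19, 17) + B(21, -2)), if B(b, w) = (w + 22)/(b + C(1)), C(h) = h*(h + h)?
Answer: 811941/23 ≈ 35302.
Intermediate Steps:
C(h) = 2*h**2 (C(h) = h*(2*h) = 2*h**2)
B(b, w) = (22 + w)/(2 + b) (B(b, w) = (w + 22)/(b + 2*1**2) = (22 + w)/(b + 2*1) = (22 + w)/(b + 2) = (22 + w)/(2 + b))
(-85 - 1*(-194))*(V(19, 17) + B(21, -2)) = (-85 - 1*(-194))*(19*17 + (22 - 2)/(2 + 21)) = (-85 + 194)*(323 + 20/23) = 109*(323 + (1/23)*20) = 109*(323 + 20/23) = 109*(7449/23) = 811941/23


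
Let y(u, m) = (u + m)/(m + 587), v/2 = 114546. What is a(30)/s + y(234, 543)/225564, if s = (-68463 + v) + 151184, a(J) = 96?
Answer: 8237153807/26492393303720 ≈ 0.00031093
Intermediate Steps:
v = 229092 (v = 2*114546 = 229092)
y(u, m) = (m + u)/(587 + m)
s = 311813 (s = (-68463 + 229092) + 151184 = 160629 + 151184 = 311813)
a(30)/s + y(234, 543)/225564 = 96/311813 + ((543 + 234)/(587 + 543))/225564 = 96*(1/311813) + (777/1130)*(1/225564) = 96/311813 + ((1/1130)*777)*(1/225564) = 96/311813 + (777/1130)*(1/225564) = 96/311813 + 259/84962440 = 8237153807/26492393303720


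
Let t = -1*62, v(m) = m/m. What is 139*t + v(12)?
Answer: -8617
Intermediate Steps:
v(m) = 1
t = -62
139*t + v(12) = 139*(-62) + 1 = -8618 + 1 = -8617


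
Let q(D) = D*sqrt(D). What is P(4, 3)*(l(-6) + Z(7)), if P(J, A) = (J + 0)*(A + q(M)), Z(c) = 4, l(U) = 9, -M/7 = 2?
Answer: 156 - 728*I*sqrt(14) ≈ 156.0 - 2723.9*I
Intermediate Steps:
M = -14 (M = -7*2 = -14)
q(D) = D**(3/2)
P(J, A) = J*(A - 14*I*sqrt(14)) (P(J, A) = (J + 0)*(A + (-14)**(3/2)) = J*(A - 14*I*sqrt(14)))
P(4, 3)*(l(-6) + Z(7)) = (4*(3 - 14*I*sqrt(14)))*(9 + 4) = (12 - 56*I*sqrt(14))*13 = 156 - 728*I*sqrt(14)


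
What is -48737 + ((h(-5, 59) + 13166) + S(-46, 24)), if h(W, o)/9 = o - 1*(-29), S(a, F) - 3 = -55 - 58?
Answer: -34889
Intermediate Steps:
S(a, F) = -110 (S(a, F) = 3 + (-55 - 58) = 3 - 113 = -110)
h(W, o) = 261 + 9*o (h(W, o) = 9*(o - 1*(-29)) = 9*(o + 29) = 9*(29 + o) = 261 + 9*o)
-48737 + ((h(-5, 59) + 13166) + S(-46, 24)) = -48737 + (((261 + 9*59) + 13166) - 110) = -48737 + (((261 + 531) + 13166) - 110) = -48737 + ((792 + 13166) - 110) = -48737 + (13958 - 110) = -48737 + 13848 = -34889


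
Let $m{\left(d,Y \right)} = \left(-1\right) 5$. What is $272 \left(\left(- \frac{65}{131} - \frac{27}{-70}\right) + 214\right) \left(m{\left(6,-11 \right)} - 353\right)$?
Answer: $- \frac{95495036496}{4585} \approx -2.0828 \cdot 10^{7}$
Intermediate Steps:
$m{\left(d,Y \right)} = -5$
$272 \left(\left(- \frac{65}{131} - \frac{27}{-70}\right) + 214\right) \left(m{\left(6,-11 \right)} - 353\right) = 272 \left(\left(- \frac{65}{131} - \frac{27}{-70}\right) + 214\right) \left(-5 - 353\right) = 272 \left(\left(\left(-65\right) \frac{1}{131} - - \frac{27}{70}\right) + 214\right) \left(-358\right) = 272 \left(\left(- \frac{65}{131} + \frac{27}{70}\right) + 214\right) \left(-358\right) = 272 \left(- \frac{1013}{9170} + 214\right) \left(-358\right) = 272 \cdot \frac{1961367}{9170} \left(-358\right) = 272 \left(- \frac{351084693}{4585}\right) = - \frac{95495036496}{4585}$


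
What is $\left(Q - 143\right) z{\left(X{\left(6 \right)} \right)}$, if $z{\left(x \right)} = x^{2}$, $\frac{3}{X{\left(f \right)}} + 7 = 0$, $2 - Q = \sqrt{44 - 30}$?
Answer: $- \frac{1269}{49} - \frac{9 \sqrt{14}}{49} \approx -26.585$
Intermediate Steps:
$Q = 2 - \sqrt{14}$ ($Q = 2 - \sqrt{44 - 30} = 2 - \sqrt{14} \approx -1.7417$)
$X{\left(f \right)} = - \frac{3}{7}$ ($X{\left(f \right)} = \frac{3}{-7 + 0} = \frac{3}{-7} = 3 \left(- \frac{1}{7}\right) = - \frac{3}{7}$)
$\left(Q - 143\right) z{\left(X{\left(6 \right)} \right)} = \left(\left(2 - \sqrt{14}\right) - 143\right) \left(- \frac{3}{7}\right)^{2} = \left(-141 - \sqrt{14}\right) \frac{9}{49} = - \frac{1269}{49} - \frac{9 \sqrt{14}}{49}$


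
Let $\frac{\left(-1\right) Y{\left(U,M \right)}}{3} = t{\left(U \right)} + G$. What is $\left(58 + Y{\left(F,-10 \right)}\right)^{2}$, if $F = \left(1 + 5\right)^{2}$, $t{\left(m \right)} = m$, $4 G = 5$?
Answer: $\frac{46225}{16} \approx 2889.1$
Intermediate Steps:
$G = \frac{5}{4}$ ($G = \frac{1}{4} \cdot 5 = \frac{5}{4} \approx 1.25$)
$F = 36$ ($F = 6^{2} = 36$)
$Y{\left(U,M \right)} = - \frac{15}{4} - 3 U$ ($Y{\left(U,M \right)} = - 3 \left(U + \frac{5}{4}\right) = - 3 \left(\frac{5}{4} + U\right) = - \frac{15}{4} - 3 U$)
$\left(58 + Y{\left(F,-10 \right)}\right)^{2} = \left(58 - \frac{447}{4}\right)^{2} = \left(- \frac{215}{4}\right)^{2} = \frac{46225}{16}$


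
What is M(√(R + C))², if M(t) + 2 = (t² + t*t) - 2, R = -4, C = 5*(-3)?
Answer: 1764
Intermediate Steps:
C = -15
M(t) = -4 + 2*t² (M(t) = -2 + ((t² + t*t) - 2) = -2 + ((t² + t²) - 2) = -2 + (2*t² - 2) = -2 + (-2 + 2*t²) = -4 + 2*t²)
M(√(R + C))² = (-4 + 2*(√(-4 - 15))²)² = (-4 + 2*(√(-19))²)² = (-4 + 2*(I*√19)²)² = (-4 + 2*(-19))² = (-4 - 38)² = (-42)² = 1764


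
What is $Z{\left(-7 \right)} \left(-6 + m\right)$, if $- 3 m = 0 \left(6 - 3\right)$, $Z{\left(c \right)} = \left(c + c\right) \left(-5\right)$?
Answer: $-420$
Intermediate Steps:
$Z{\left(c \right)} = - 10 c$ ($Z{\left(c \right)} = 2 c \left(-5\right) = - 10 c$)
$m = 0$ ($m = - \frac{0 \left(6 - 3\right)}{3} = - \frac{0 \cdot 3}{3} = \left(- \frac{1}{3}\right) 0 = 0$)
$Z{\left(-7 \right)} \left(-6 + m\right) = \left(-10\right) \left(-7\right) \left(-6 + 0\right) = 70 \left(-6\right) = -420$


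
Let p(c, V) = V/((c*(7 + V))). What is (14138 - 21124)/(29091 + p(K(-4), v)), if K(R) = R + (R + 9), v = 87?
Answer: -93812/390663 ≈ -0.24014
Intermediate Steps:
K(R) = 9 + 2*R (K(R) = R + (9 + R) = 9 + 2*R)
p(c, V) = V/(c*(7 + V)) (p(c, V) = V*(1/(c*(7 + V))) = V/(c*(7 + V)))
(14138 - 21124)/(29091 + p(K(-4), v)) = (14138 - 21124)/(29091 + 87/((9 + 2*(-4))*(7 + 87))) = -6986/(29091 + 87/((9 - 8)*94)) = -6986/(29091 + 87*(1/94)/1) = -6986/(29091 + 87*1*(1/94)) = -6986/(29091 + 87/94) = -6986/2734641/94 = -6986*94/2734641 = -93812/390663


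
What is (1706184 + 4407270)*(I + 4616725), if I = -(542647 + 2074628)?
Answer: 12223545600300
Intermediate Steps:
I = -2617275 (I = -1*2617275 = -2617275)
(1706184 + 4407270)*(I + 4616725) = (1706184 + 4407270)*(-2617275 + 4616725) = 6113454*1999450 = 12223545600300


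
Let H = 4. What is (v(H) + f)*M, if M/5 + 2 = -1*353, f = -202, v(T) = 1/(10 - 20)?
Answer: 717455/2 ≈ 3.5873e+5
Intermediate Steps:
v(T) = -1/10 (v(T) = 1/(-10) = -1/10)
M = -1775 (M = -10 + 5*(-1*353) = -10 + 5*(-353) = -10 - 1765 = -1775)
(v(H) + f)*M = (-1/10 - 202)*(-1775) = -2021/10*(-1775) = 717455/2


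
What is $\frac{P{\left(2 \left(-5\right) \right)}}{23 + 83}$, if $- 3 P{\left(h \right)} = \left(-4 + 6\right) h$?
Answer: $\frac{10}{159} \approx 0.062893$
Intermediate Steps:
$P{\left(h \right)} = - \frac{2 h}{3}$ ($P{\left(h \right)} = - \frac{\left(-4 + 6\right) h}{3} = - \frac{2 h}{3}$)
$\frac{P{\left(2 \left(-5\right) \right)}}{23 + 83} = \frac{\left(- \frac{2}{3}\right) 2 \left(-5\right)}{23 + 83} = \frac{\left(- \frac{2}{3}\right) \left(-10\right)}{106} = \frac{20}{3} \cdot \frac{1}{106} = \frac{10}{159}$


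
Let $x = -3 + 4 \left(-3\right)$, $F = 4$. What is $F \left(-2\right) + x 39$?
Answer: $-593$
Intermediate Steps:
$x = -15$ ($x = -3 - 12 = -15$)
$F \left(-2\right) + x 39 = 4 \left(-2\right) - 585 = -8 - 585 = -593$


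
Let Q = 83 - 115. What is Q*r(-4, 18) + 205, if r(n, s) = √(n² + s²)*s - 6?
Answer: 397 - 1152*√85 ≈ -10224.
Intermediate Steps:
r(n, s) = -6 + s*√(n² + s²) (r(n, s) = s*√(n² + s²) - 6 = -6 + s*√(n² + s²))
Q = -32
Q*r(-4, 18) + 205 = -32*(-6 + 18*√((-4)² + 18²)) + 205 = -32*(-6 + 18*√(16 + 324)) + 205 = -32*(-6 + 18*√340) + 205 = -32*(-6 + 18*(2*√85)) + 205 = -32*(-6 + 36*√85) + 205 = (192 - 1152*√85) + 205 = 397 - 1152*√85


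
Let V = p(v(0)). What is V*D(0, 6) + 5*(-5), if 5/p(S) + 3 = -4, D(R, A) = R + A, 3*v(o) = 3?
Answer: -205/7 ≈ -29.286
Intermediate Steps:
v(o) = 1 (v(o) = (1/3)*3 = 1)
D(R, A) = A + R
p(S) = -5/7 (p(S) = 5/(-3 - 4) = 5/(-7) = 5*(-1/7) = -5/7)
V = -5/7 ≈ -0.71429
V*D(0, 6) + 5*(-5) = -5*(6 + 0)/7 + 5*(-5) = -5/7*6 - 25 = -30/7 - 25 = -205/7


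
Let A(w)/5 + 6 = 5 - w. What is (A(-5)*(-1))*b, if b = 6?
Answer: -120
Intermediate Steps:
A(w) = -5 - 5*w (A(w) = -30 + 5*(5 - w) = -30 + (25 - 5*w) = -5 - 5*w)
(A(-5)*(-1))*b = ((-5 - 5*(-5))*(-1))*6 = ((-5 + 25)*(-1))*6 = (20*(-1))*6 = -20*6 = -120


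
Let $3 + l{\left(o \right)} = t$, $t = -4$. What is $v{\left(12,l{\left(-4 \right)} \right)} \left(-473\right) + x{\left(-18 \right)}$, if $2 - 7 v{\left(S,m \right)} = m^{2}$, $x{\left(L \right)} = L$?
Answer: $\frac{22105}{7} \approx 3157.9$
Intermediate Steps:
$l{\left(o \right)} = -7$ ($l{\left(o \right)} = -3 - 4 = -7$)
$v{\left(S,m \right)} = \frac{2}{7} - \frac{m^{2}}{7}$
$v{\left(12,l{\left(-4 \right)} \right)} \left(-473\right) + x{\left(-18 \right)} = \left(\frac{2}{7} - \frac{\left(-7\right)^{2}}{7}\right) \left(-473\right) - 18 = \left(\frac{2}{7} - 7\right) \left(-473\right) - 18 = \left(- \frac{47}{7}\right) \left(-473\right) - 18 = \frac{22231}{7} - 18 = \frac{22105}{7}$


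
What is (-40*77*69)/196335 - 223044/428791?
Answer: -8994533804/5612445399 ≈ -1.6026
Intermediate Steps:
(-40*77*69)/196335 - 223044/428791 = -3080*69*(1/196335) - 223044*1/428791 = -212520*1/196335 - 223044/428791 = -14168/13089 - 223044/428791 = -8994533804/5612445399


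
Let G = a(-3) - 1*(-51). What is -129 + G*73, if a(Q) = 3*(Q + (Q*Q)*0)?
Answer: 2937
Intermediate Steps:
a(Q) = 3*Q (a(Q) = 3*(Q + Q²*0) = 3*(Q + 0) = 3*Q)
G = 42 (G = 3*(-3) - 1*(-51) = -9 + 51 = 42)
-129 + G*73 = -129 + 42*73 = -129 + 3066 = 2937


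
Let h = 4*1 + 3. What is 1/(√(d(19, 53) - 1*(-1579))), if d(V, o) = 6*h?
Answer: √1621/1621 ≈ 0.024838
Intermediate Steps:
h = 7 (h = 4 + 3 = 7)
d(V, o) = 42 (d(V, o) = 6*7 = 42)
1/(√(d(19, 53) - 1*(-1579))) = 1/(√(42 - 1*(-1579))) = 1/(√(42 + 1579)) = 1/(√1621) = √1621/1621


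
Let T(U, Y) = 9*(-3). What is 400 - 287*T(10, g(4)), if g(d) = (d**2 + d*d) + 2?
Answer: 8149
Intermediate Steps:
g(d) = 2 + 2*d**2 (g(d) = (d**2 + d**2) + 2 = 2*d**2 + 2 = 2 + 2*d**2)
T(U, Y) = -27
400 - 287*T(10, g(4)) = 400 - 287*(-27) = 400 + 7749 = 8149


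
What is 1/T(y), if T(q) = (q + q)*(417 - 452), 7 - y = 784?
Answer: 1/54390 ≈ 1.8386e-5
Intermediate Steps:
y = -777 (y = 7 - 1*784 = 7 - 784 = -777)
T(q) = -70*q (T(q) = (2*q)*(-35) = -70*q)
1/T(y) = 1/(-70*(-777)) = 1/54390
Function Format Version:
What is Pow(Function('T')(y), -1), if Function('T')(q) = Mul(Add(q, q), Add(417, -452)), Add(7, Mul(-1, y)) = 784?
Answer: Rational(1, 54390) ≈ 1.8386e-5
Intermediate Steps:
y = -777 (y = Add(7, Mul(-1, 784)) = Add(7, -784) = -777)
Function('T')(q) = Mul(-70, q) (Function('T')(q) = Mul(Mul(2, q), -35) = Mul(-70, q))
Pow(Function('T')(y), -1) = Pow(Mul(-70, -777), -1) = Pow(54390, -1) = Rational(1, 54390)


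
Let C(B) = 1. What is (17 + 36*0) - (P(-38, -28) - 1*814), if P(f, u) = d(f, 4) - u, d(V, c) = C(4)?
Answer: 802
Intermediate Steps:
d(V, c) = 1
P(f, u) = 1 - u
(17 + 36*0) - (P(-38, -28) - 1*814) = (17 + 36*0) - ((1 - 1*(-28)) - 1*814) = (17 + 0) - ((1 + 28) - 814) = 17 - (29 - 814) = 17 - 1*(-785) = 17 + 785 = 802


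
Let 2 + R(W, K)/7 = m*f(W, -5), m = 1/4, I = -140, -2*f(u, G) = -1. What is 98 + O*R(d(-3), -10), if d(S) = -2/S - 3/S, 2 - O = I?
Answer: -7063/4 ≈ -1765.8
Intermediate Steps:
f(u, G) = ½ (f(u, G) = -½*(-1) = ½)
m = ¼ (m = 1*(¼) = ¼ ≈ 0.25000)
O = 142 (O = 2 - 1*(-140) = 2 + 140 = 142)
d(S) = -5/S
R(W, K) = -105/8 (R(W, K) = -14 + 7*((¼)*(½)) = -14 + 7*(⅛) = -14 + 7/8 = -105/8)
98 + O*R(d(-3), -10) = 98 + 142*(-105/8) = 98 - 7455/4 = -7063/4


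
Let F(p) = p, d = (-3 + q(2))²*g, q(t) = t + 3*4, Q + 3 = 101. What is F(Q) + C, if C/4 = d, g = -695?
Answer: -336282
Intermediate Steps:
Q = 98 (Q = -3 + 101 = 98)
q(t) = 12 + t (q(t) = t + 12 = 12 + t)
d = -84095 (d = (-3 + (12 + 2))²*(-695) = (-3 + 14)²*(-695) = 11²*(-695) = 121*(-695) = -84095)
C = -336380 (C = 4*(-84095) = -336380)
F(Q) + C = 98 - 336380 = -336282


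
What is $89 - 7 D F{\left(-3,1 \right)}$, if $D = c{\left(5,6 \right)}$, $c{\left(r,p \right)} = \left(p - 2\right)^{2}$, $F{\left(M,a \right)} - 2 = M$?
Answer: $9968$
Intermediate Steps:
$F{\left(M,a \right)} = 2 + M$
$c{\left(r,p \right)} = \left(-2 + p\right)^{2}$
$D = 16$ ($D = \left(-2 + 6\right)^{2} = 4^{2} = 16$)
$89 - 7 D F{\left(-3,1 \right)} = 89 \left(-7\right) 16 \left(2 - 3\right) = 89 \left(\left(-112\right) \left(-1\right)\right) = 89 \cdot 112 = 9968$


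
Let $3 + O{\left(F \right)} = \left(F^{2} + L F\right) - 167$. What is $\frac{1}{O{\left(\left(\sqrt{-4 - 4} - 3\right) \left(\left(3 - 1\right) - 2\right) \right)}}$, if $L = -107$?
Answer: $- \frac{1}{170} \approx -0.0058824$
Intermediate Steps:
$O{\left(F \right)} = -170 + F^{2} - 107 F$ ($O{\left(F \right)} = -3 - \left(167 - F^{2} + 107 F\right) = -170 + F^{2} - 107 F$)
$\frac{1}{O{\left(\left(\sqrt{-4 - 4} - 3\right) \left(\left(3 - 1\right) - 2\right) \right)}} = \frac{1}{-170 + \left(\left(\sqrt{-4 - 4} - 3\right) \left(\left(3 - 1\right) - 2\right)\right)^{2} - 107 \left(\sqrt{-4 - 4} - 3\right) \left(\left(3 - 1\right) - 2\right)} = \frac{1}{-170 + \left(\left(\sqrt{-8} - 3\right) \left(2 - 2\right)\right)^{2} - 107 \left(\sqrt{-8} - 3\right) \left(2 - 2\right)} = \frac{1}{-170 + \left(\left(2 i \sqrt{2} - 3\right) 0\right)^{2} - 107 \left(2 i \sqrt{2} - 3\right) 0} = \frac{1}{-170 + \left(\left(-3 + 2 i \sqrt{2}\right) 0\right)^{2} - 107 \left(-3 + 2 i \sqrt{2}\right) 0} = \frac{1}{-170 + 0^{2} - 0} = \frac{1}{-170 + 0 + 0} = \frac{1}{-170} = - \frac{1}{170}$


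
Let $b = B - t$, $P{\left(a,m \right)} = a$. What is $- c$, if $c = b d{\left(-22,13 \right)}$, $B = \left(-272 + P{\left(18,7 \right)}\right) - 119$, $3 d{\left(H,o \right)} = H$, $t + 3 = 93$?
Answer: $- \frac{10186}{3} \approx -3395.3$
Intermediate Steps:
$t = 90$ ($t = -3 + 93 = 90$)
$d{\left(H,o \right)} = \frac{H}{3}$
$B = -373$ ($B = \left(-272 + 18\right) - 119 = -254 - 119 = -373$)
$b = -463$ ($b = -373 - 90 = -463$)
$c = \frac{10186}{3}$ ($c = - 463 \cdot \frac{1}{3} \left(-22\right) = \left(-463\right) \left(- \frac{22}{3}\right) = \frac{10186}{3} \approx 3395.3$)
$- c = \left(-1\right) \frac{10186}{3} = - \frac{10186}{3}$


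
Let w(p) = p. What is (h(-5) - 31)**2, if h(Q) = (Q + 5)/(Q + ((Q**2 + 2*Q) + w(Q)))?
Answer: 961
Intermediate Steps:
h(Q) = (5 + Q)/(Q**2 + 4*Q) (h(Q) = (Q + 5)/(Q + ((Q**2 + 2*Q) + Q)) = (5 + Q)/(Q + (Q**2 + 3*Q)) = (5 + Q)/(Q**2 + 4*Q))
(h(-5) - 31)**2 = ((5 - 5)/((-5)*(4 - 5)) - 31)**2 = (-1/5*0/(-1) - 31)**2 = (-1/5*(-1)*0 - 31)**2 = (0 - 31)**2 = (-31)**2 = 961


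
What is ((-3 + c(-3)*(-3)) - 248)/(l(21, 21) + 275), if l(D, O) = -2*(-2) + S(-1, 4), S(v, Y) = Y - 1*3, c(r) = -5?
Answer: -59/70 ≈ -0.84286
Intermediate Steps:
S(v, Y) = -3 + Y (S(v, Y) = Y - 3 = -3 + Y)
l(D, O) = 5 (l(D, O) = -2*(-2) + (-3 + 4) = 4 + 1 = 5)
((-3 + c(-3)*(-3)) - 248)/(l(21, 21) + 275) = ((-3 - 5*(-3)) - 248)/(5 + 275) = ((-3 + 15) - 248)/280 = (12 - 248)*(1/280) = -236*1/280 = -59/70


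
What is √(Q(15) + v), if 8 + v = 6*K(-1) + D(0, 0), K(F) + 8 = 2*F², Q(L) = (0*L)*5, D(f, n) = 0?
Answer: 2*I*√11 ≈ 6.6332*I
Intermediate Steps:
Q(L) = 0 (Q(L) = 0*5 = 0)
K(F) = -8 + 2*F²
v = -44 (v = -8 + (6*(-8 + 2*(-1)²) + 0) = -8 + (6*(-8 + 2*1) + 0) = -8 + (6*(-8 + 2) + 0) = -8 + (6*(-6) + 0) = -8 + (-36 + 0) = -8 - 36 = -44)
√(Q(15) + v) = √(0 - 44) = √(-44) = 2*I*√11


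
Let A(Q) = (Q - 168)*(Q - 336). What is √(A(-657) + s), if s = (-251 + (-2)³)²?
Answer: √886306 ≈ 941.44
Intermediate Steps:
A(Q) = (-336 + Q)*(-168 + Q) (A(Q) = (-168 + Q)*(-336 + Q) = (-336 + Q)*(-168 + Q))
s = 67081 (s = (-251 - 8)² = (-259)² = 67081)
√(A(-657) + s) = √((56448 + (-657)² - 504*(-657)) + 67081) = √((56448 + 431649 + 331128) + 67081) = √(819225 + 67081) = √886306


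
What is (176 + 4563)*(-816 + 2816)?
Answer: 9478000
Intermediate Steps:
(176 + 4563)*(-816 + 2816) = 4739*2000 = 9478000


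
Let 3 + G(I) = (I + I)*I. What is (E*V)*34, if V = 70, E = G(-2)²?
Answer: 59500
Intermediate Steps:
G(I) = -3 + 2*I² (G(I) = -3 + (I + I)*I = -3 + (2*I)*I = -3 + 2*I²)
E = 25 (E = (-3 + 2*(-2)²)² = (-3 + 2*4)² = (-3 + 8)² = 5² = 25)
(E*V)*34 = (25*70)*34 = 1750*34 = 59500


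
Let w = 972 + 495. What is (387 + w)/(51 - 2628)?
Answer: -618/859 ≈ -0.71944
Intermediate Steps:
w = 1467
(387 + w)/(51 - 2628) = (387 + 1467)/(51 - 2628) = 1854/(-2577) = 1854*(-1/2577) = -618/859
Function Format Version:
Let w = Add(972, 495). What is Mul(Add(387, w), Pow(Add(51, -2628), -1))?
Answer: Rational(-618, 859) ≈ -0.71944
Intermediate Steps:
w = 1467
Mul(Add(387, w), Pow(Add(51, -2628), -1)) = Mul(Add(387, 1467), Pow(Add(51, -2628), -1)) = Mul(1854, Pow(-2577, -1)) = Mul(1854, Rational(-1, 2577)) = Rational(-618, 859)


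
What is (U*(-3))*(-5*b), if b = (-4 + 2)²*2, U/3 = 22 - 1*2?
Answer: 7200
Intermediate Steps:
U = 60 (U = 3*(22 - 1*2) = 3*(22 - 2) = 3*20 = 60)
b = 8 (b = (-2)²*2 = 4*2 = 8)
(U*(-3))*(-5*b) = (60*(-3))*(-5*8) = -180*(-40) = 7200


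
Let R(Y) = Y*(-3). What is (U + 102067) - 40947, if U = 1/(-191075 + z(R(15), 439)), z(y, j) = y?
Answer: 11681254399/191120 ≈ 61120.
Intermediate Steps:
R(Y) = -3*Y
U = -1/191120 (U = 1/(-191075 - 3*15) = 1/(-191075 - 45) = 1/(-191120) = -1/191120 ≈ -5.2323e-6)
(U + 102067) - 40947 = (-1/191120 + 102067) - 40947 = 19507045039/191120 - 40947 = 11681254399/191120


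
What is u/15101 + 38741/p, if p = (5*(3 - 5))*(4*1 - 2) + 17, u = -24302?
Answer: -585100747/45303 ≈ -12915.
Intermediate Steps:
p = -3 (p = (5*(-2))*(4 - 2) + 17 = -10*2 + 17 = -20 + 17 = -3)
u/15101 + 38741/p = -24302/15101 + 38741/(-3) = -24302*1/15101 + 38741*(-⅓) = -24302/15101 - 38741/3 = -585100747/45303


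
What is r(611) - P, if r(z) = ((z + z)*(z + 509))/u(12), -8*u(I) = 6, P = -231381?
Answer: -4780417/3 ≈ -1.5935e+6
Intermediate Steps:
u(I) = -¾ (u(I) = -⅛*6 = -¾)
r(z) = -8*z*(509 + z)/3 (r(z) = ((z + z)*(z + 509))/(-¾) = ((2*z)*(509 + z))*(-4/3) = (2*z*(509 + z))*(-4/3) = -8*z*(509 + z)/3)
r(611) - P = -8/3*611*(509 + 611) - 1*(-231381) = -8/3*611*1120 + 231381 = -5474560/3 + 231381 = -4780417/3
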